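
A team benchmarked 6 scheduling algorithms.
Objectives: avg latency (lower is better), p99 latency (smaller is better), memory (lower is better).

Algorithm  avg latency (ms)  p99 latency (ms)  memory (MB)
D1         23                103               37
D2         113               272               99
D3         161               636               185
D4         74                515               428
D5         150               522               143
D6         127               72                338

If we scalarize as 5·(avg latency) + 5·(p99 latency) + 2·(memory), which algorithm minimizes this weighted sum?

D1

D1: 5·23 + 5·103 + 2·37 = 704
D2: 5·113 + 5·272 + 2·99 = 2123
D3: 5·161 + 5·636 + 2·185 = 4355
D4: 5·74 + 5·515 + 2·428 = 3801
D5: 5·150 + 5·522 + 2·143 = 3646
D6: 5·127 + 5·72 + 2·338 = 1671
Lowest: D1 at 704.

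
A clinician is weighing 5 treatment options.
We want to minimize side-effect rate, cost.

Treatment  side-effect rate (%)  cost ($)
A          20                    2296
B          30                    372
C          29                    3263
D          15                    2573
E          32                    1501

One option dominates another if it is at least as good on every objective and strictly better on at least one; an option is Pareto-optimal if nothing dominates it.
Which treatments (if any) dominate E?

B

B: side-effect rate 30≤32, cost 372≤1501 — dominates E.
Others (A, C, D) are each worse than E on at least one objective.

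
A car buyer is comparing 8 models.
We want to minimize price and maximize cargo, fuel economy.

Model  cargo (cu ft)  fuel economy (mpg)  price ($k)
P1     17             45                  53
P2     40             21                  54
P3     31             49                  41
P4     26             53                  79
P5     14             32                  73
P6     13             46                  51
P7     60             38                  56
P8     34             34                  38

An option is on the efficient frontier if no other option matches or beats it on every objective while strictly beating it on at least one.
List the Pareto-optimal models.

P1: dominated by P3 (cargo 31≥17, fuel economy 49≥45, price 41≤53).
P2: not dominated.
P3: not dominated.
P4: not dominated (best fuel economy).
P5: dominated by P1 (cargo 17≥14, fuel economy 45≥32, price 53≤73).
P6: dominated by P3 (cargo 31≥13, fuel economy 49≥46, price 41≤51).
P7: not dominated (best cargo).
P8: not dominated (best price).

P2, P3, P4, P7, P8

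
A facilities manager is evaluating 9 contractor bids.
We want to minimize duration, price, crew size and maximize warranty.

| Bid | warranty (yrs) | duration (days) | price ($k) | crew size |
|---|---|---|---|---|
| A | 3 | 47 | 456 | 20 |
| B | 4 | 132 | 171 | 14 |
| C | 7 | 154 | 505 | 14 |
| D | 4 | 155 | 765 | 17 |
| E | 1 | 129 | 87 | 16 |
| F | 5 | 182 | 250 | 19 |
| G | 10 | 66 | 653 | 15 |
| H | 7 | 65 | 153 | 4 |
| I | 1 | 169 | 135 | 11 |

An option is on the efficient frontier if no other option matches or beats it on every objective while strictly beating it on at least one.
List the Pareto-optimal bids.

A: not dominated (best duration).
B: dominated by H (warranty 7≥4, duration 65≤132, price 153≤171, crew size 4≤14).
C: dominated by H (warranty 7≥7, duration 65≤154, price 153≤505, crew size 4≤14).
D: dominated by B (warranty 4≥4, duration 132≤155, price 171≤765, crew size 14≤17).
E: not dominated (best price).
F: dominated by H (warranty 7≥5, duration 65≤182, price 153≤250, crew size 4≤19).
G: not dominated (best warranty).
H: not dominated (best crew size).
I: not dominated.

A, E, G, H, I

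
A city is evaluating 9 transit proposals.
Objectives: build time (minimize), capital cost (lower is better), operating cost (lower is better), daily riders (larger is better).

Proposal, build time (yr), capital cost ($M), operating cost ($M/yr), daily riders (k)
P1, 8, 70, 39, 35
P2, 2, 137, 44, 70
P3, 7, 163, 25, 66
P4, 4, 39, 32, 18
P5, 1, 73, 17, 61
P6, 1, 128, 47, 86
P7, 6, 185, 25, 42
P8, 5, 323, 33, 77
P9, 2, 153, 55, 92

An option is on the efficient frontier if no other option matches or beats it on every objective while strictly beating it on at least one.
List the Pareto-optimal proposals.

P1: not dominated.
P2: not dominated.
P3: not dominated.
P4: not dominated (best capital cost).
P5: not dominated (best operating cost).
P6: not dominated.
P7: dominated by P5 (build time 1≤6, capital cost 73≤185, operating cost 17≤25, daily riders 61≥42).
P8: not dominated.
P9: not dominated (best daily riders).

P1, P2, P3, P4, P5, P6, P8, P9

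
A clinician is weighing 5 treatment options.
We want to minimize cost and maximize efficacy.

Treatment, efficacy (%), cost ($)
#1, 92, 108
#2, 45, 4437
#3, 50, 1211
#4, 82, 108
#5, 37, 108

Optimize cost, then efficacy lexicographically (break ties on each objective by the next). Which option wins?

First minimize cost: best is 108, kept {#1, #4, #5}.
Then maximize efficacy: best is 92, kept {#1}.

#1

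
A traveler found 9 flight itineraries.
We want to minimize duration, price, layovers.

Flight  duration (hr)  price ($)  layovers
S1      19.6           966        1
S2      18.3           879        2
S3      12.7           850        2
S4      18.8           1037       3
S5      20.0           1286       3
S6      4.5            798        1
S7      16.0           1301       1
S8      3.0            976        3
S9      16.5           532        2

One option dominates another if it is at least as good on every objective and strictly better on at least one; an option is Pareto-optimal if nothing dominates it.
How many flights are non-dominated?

3

S1: dominated by S6 (duration 4.5≤19.6, price 798≤966, layovers 1≤1).
S2: dominated by S3 (duration 12.7≤18.3, price 850≤879, layovers 2≤2).
S3: dominated by S6 (duration 4.5≤12.7, price 798≤850, layovers 1≤2).
S4: dominated by S2 (duration 18.3≤18.8, price 879≤1037, layovers 2≤3).
S5: dominated by S1 (duration 19.6≤20.0, price 966≤1286, layovers 1≤3).
S6: not dominated.
S7: dominated by S6 (duration 4.5≤16.0, price 798≤1301, layovers 1≤1).
S8: not dominated (best duration).
S9: not dominated (best price).
Pareto-optimal: S6, S8, S9 → 3.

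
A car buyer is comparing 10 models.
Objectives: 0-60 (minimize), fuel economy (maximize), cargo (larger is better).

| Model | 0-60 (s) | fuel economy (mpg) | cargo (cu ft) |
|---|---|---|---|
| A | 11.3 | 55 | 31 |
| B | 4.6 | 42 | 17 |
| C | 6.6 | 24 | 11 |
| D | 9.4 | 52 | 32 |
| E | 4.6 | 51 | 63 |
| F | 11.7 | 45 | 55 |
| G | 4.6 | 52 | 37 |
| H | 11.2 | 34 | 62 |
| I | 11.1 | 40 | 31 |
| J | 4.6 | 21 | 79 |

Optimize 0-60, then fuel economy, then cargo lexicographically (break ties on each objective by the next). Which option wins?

G

First minimize 0-60: best is 4.6, kept {B, E, G, J}.
Then maximize fuel economy: best is 52, kept {G}.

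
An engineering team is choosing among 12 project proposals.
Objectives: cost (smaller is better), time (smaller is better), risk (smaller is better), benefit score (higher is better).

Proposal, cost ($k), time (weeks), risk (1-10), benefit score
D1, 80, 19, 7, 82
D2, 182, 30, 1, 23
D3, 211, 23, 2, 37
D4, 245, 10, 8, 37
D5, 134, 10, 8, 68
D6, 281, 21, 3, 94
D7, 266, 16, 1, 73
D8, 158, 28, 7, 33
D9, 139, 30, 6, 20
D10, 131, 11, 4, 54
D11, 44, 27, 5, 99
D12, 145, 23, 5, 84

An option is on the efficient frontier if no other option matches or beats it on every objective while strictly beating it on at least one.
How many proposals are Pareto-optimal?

D1: not dominated.
D2: not dominated.
D3: not dominated.
D4: dominated by D5 (cost 134≤245, time 10≤10, risk 8≤8, benefit score 68≥37).
D5: not dominated.
D6: not dominated.
D7: not dominated.
D8: dominated by D1 (cost 80≤158, time 19≤28, risk 7≤7, benefit score 82≥33).
D9: dominated by D10 (cost 131≤139, time 11≤30, risk 4≤6, benefit score 54≥20).
D10: not dominated.
D11: not dominated (best cost).
D12: not dominated.
Pareto-optimal: D1, D2, D3, D5, D6, D7, D10, D11, D12 → 9.

9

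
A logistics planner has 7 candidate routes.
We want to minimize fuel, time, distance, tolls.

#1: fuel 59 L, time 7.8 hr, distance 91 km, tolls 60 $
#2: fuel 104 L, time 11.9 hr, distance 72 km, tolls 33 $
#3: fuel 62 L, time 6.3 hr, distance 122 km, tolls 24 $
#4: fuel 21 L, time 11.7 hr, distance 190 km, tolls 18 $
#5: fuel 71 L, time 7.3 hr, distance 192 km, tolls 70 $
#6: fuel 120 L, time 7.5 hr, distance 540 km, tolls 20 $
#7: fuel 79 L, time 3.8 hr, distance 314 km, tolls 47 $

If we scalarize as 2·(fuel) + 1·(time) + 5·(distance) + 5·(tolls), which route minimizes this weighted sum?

#2

#1: 2·59 + 1·7.8 + 5·91 + 5·60 = 880.8
#2: 2·104 + 1·11.9 + 5·72 + 5·33 = 744.9
#3: 2·62 + 1·6.3 + 5·122 + 5·24 = 860.3
#4: 2·21 + 1·11.7 + 5·190 + 5·18 = 1093.7
#5: 2·71 + 1·7.3 + 5·192 + 5·70 = 1459.3
#6: 2·120 + 1·7.5 + 5·540 + 5·20 = 3047.5
#7: 2·79 + 1·3.8 + 5·314 + 5·47 = 1966.8
Lowest: #2 at 744.9.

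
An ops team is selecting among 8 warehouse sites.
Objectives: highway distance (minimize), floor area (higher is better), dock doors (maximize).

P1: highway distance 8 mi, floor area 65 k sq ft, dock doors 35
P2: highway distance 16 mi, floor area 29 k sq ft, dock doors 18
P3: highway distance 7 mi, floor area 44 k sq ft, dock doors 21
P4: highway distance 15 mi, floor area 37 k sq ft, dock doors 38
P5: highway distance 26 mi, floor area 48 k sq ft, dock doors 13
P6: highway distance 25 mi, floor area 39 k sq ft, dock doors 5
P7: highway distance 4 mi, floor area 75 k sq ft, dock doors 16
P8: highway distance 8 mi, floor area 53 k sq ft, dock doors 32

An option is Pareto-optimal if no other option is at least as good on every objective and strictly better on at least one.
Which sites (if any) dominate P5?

P1: highway distance 8≤26, floor area 65≥48, dock doors 35≥13 — dominates P5.
P7: highway distance 4≤26, floor area 75≥48, dock doors 16≥13 — dominates P5.
P8: highway distance 8≤26, floor area 53≥48, dock doors 32≥13 — dominates P5.
Others (P2, P3, P4, P6) are each worse than P5 on at least one objective.

P1, P7, P8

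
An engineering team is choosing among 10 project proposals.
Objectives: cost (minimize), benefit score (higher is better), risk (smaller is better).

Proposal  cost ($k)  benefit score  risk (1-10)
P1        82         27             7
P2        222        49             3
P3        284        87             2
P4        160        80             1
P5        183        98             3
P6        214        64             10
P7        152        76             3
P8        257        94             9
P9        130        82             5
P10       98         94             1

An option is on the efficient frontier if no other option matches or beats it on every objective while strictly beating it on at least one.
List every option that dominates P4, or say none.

P10

P10: cost 98≤160, benefit score 94≥80, risk 1≤1 — dominates P4.
Others (P1, P2, P3, P5, P6, P7, P8, P9) are each worse than P4 on at least one objective.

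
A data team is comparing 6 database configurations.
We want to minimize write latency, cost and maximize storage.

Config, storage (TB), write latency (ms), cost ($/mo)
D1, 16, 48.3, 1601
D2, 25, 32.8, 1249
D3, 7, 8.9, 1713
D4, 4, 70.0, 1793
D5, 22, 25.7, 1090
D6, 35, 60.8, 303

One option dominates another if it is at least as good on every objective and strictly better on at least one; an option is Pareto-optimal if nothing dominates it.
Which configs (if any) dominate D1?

D2: storage 25≥16, write latency 32.8≤48.3, cost 1249≤1601 — dominates D1.
D5: storage 22≥16, write latency 25.7≤48.3, cost 1090≤1601 — dominates D1.
Others (D3, D4, D6) are each worse than D1 on at least one objective.

D2, D5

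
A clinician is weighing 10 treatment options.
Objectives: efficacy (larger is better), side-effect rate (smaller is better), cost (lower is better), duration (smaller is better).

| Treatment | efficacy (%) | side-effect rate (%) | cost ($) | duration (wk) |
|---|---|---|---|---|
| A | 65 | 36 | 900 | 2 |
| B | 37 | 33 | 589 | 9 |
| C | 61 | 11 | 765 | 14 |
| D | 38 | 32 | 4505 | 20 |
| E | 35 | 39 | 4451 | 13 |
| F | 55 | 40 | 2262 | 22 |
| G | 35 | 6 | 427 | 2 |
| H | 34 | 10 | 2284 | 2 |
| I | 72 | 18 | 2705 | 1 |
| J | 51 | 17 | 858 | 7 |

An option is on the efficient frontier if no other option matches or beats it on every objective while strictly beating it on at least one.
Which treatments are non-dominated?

A: not dominated.
B: not dominated.
C: not dominated.
D: dominated by C (efficacy 61≥38, side-effect rate 11≤32, cost 765≤4505, duration 14≤20).
E: dominated by A (efficacy 65≥35, side-effect rate 36≤39, cost 900≤4451, duration 2≤13).
F: dominated by A (efficacy 65≥55, side-effect rate 36≤40, cost 900≤2262, duration 2≤22).
G: not dominated (best side-effect rate).
H: dominated by G (efficacy 35≥34, side-effect rate 6≤10, cost 427≤2284, duration 2≤2).
I: not dominated (best efficacy).
J: not dominated.

A, B, C, G, I, J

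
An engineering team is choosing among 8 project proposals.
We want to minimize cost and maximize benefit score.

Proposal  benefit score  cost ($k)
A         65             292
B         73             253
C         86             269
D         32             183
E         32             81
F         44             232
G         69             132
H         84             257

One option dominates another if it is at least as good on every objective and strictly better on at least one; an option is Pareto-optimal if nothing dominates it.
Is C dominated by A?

No

A vs C: A is worse on benefit score (65 vs 86), so it does not dominate C.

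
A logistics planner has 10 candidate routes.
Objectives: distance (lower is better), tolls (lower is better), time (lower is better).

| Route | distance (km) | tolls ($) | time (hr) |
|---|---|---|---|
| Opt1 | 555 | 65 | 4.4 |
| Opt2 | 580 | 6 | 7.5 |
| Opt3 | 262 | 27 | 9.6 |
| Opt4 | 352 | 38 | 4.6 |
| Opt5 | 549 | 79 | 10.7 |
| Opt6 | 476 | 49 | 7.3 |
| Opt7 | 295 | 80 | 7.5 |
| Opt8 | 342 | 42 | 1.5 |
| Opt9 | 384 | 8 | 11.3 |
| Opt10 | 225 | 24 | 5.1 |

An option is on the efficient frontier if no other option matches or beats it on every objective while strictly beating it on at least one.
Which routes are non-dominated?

Opt2, Opt4, Opt8, Opt9, Opt10

Opt1: dominated by Opt8 (distance 342≤555, tolls 42≤65, time 1.5≤4.4).
Opt2: not dominated (best tolls).
Opt3: dominated by Opt10 (distance 225≤262, tolls 24≤27, time 5.1≤9.6).
Opt4: not dominated.
Opt5: dominated by Opt3 (distance 262≤549, tolls 27≤79, time 9.6≤10.7).
Opt6: dominated by Opt4 (distance 352≤476, tolls 38≤49, time 4.6≤7.3).
Opt7: dominated by Opt10 (distance 225≤295, tolls 24≤80, time 5.1≤7.5).
Opt8: not dominated (best time).
Opt9: not dominated.
Opt10: not dominated (best distance).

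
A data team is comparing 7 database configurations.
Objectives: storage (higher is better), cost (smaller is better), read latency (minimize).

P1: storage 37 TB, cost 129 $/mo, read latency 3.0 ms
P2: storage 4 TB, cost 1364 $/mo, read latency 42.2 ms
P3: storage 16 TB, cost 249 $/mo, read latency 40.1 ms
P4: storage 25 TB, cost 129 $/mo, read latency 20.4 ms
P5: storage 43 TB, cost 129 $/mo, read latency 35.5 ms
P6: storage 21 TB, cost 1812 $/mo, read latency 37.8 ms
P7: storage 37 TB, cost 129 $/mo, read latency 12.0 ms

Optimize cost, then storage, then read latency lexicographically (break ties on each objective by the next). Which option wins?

P5

First minimize cost: best is 129, kept {P1, P4, P5, P7}.
Then maximize storage: best is 43, kept {P5}.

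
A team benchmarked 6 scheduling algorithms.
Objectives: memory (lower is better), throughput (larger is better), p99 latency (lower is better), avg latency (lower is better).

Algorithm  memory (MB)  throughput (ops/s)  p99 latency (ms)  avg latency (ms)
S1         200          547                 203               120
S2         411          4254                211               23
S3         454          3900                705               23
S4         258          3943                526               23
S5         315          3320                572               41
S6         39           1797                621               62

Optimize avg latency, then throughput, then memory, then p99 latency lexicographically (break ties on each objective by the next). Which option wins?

First minimize avg latency: best is 23, kept {S2, S3, S4}.
Then maximize throughput: best is 4254, kept {S2}.

S2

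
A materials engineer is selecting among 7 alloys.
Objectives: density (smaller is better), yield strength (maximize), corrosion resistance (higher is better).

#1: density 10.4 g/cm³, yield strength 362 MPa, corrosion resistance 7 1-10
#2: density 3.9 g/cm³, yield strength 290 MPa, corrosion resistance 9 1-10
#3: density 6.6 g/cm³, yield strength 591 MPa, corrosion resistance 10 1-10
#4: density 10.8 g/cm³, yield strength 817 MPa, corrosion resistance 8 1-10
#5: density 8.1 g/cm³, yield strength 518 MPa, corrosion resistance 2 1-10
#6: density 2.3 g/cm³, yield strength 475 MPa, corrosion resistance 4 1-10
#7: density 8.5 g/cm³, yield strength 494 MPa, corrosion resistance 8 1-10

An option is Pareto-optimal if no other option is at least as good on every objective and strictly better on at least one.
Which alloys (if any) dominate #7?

#3: density 6.6≤8.5, yield strength 591≥494, corrosion resistance 10≥8 — dominates #7.
Others (#1, #2, #4, #5, #6) are each worse than #7 on at least one objective.

#3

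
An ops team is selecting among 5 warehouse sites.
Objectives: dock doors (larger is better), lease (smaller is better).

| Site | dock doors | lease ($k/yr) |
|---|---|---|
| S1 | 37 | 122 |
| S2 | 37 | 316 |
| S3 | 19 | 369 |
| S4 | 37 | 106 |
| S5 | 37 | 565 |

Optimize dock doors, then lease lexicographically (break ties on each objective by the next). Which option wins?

S4

First maximize dock doors: best is 37, kept {S1, S2, S4, S5}.
Then minimize lease: best is 106, kept {S4}.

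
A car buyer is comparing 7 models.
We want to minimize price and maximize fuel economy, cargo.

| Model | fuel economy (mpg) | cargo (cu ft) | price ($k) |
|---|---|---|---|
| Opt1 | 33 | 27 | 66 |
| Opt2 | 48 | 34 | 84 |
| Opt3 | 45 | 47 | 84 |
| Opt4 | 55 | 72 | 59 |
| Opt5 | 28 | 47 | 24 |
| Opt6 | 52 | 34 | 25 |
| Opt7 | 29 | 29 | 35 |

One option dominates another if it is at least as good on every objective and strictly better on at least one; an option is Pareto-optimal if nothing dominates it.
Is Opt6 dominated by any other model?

No

Opt1: worse on fuel economy (33 vs 52).
Opt2: worse on fuel economy (48 vs 52).
Opt3: worse on fuel economy (45 vs 52).
Opt4: worse on price (59 vs 25).
Opt5: worse on fuel economy (28 vs 52).
Opt7: worse on fuel economy (29 vs 52).
No option is at least as good as Opt6 on every objective and strictly better on one.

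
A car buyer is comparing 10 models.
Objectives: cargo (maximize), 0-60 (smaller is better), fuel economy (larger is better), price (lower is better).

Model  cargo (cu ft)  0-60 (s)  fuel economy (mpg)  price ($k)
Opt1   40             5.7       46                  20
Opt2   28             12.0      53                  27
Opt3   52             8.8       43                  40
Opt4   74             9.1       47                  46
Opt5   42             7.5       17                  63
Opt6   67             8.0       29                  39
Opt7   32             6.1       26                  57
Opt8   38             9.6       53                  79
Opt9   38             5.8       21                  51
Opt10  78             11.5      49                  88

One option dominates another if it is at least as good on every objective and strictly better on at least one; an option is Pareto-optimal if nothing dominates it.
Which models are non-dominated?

Opt1, Opt2, Opt3, Opt4, Opt5, Opt6, Opt8, Opt10

Opt1: not dominated (best 0-60).
Opt2: not dominated.
Opt3: not dominated.
Opt4: not dominated.
Opt5: not dominated.
Opt6: not dominated.
Opt7: dominated by Opt1 (cargo 40≥32, 0-60 5.7≤6.1, fuel economy 46≥26, price 20≤57).
Opt8: not dominated.
Opt9: dominated by Opt1 (cargo 40≥38, 0-60 5.7≤5.8, fuel economy 46≥21, price 20≤51).
Opt10: not dominated (best cargo).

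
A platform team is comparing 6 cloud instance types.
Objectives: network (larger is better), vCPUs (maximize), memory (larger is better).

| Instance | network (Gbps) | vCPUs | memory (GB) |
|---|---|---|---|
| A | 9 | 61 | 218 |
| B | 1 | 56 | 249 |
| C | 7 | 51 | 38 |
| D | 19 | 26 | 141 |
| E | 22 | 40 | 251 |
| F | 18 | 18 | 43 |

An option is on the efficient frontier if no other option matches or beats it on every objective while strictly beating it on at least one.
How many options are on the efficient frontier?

3

A: not dominated (best vCPUs).
B: not dominated.
C: dominated by A (network 9≥7, vCPUs 61≥51, memory 218≥38).
D: dominated by E (network 22≥19, vCPUs 40≥26, memory 251≥141).
E: not dominated (best network).
F: dominated by D (network 19≥18, vCPUs 26≥18, memory 141≥43).
Pareto-optimal: A, B, E → 3.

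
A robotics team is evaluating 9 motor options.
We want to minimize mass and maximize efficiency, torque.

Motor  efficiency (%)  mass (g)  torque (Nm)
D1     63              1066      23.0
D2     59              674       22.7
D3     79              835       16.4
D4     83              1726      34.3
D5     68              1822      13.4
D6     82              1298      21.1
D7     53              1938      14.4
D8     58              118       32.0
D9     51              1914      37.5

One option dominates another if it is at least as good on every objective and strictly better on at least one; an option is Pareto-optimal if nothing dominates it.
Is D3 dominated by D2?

No

D2 vs D3: D2 is worse on efficiency (59 vs 79), so it does not dominate D3.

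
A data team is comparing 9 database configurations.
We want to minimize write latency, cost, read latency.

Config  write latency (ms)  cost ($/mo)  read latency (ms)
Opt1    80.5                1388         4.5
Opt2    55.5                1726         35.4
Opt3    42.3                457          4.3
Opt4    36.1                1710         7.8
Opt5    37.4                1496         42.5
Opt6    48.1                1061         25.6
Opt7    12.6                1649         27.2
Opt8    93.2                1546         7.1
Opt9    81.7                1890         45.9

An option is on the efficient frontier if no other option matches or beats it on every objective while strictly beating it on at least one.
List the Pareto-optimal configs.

Opt1: dominated by Opt3 (write latency 42.3≤80.5, cost 457≤1388, read latency 4.3≤4.5).
Opt2: dominated by Opt3 (write latency 42.3≤55.5, cost 457≤1726, read latency 4.3≤35.4).
Opt3: not dominated (best cost).
Opt4: not dominated.
Opt5: not dominated.
Opt6: dominated by Opt3 (write latency 42.3≤48.1, cost 457≤1061, read latency 4.3≤25.6).
Opt7: not dominated (best write latency).
Opt8: dominated by Opt1 (write latency 80.5≤93.2, cost 1388≤1546, read latency 4.5≤7.1).
Opt9: dominated by Opt1 (write latency 80.5≤81.7, cost 1388≤1890, read latency 4.5≤45.9).

Opt3, Opt4, Opt5, Opt7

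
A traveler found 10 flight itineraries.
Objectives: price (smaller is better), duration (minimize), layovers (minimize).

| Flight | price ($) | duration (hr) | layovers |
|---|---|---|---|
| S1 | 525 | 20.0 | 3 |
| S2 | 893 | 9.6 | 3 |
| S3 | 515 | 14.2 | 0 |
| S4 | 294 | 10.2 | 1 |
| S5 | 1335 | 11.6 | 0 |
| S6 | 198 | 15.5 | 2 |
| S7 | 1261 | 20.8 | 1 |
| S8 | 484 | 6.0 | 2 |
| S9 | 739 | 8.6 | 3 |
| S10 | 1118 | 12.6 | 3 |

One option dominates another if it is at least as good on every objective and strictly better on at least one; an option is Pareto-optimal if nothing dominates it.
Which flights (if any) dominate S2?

S8, S9

S8: price 484≤893, duration 6.0≤9.6, layovers 2≤3 — dominates S2.
S9: price 739≤893, duration 8.6≤9.6, layovers 3≤3 — dominates S2.
Others (S1, S3, S4, S5, S6, S7, S10) are each worse than S2 on at least one objective.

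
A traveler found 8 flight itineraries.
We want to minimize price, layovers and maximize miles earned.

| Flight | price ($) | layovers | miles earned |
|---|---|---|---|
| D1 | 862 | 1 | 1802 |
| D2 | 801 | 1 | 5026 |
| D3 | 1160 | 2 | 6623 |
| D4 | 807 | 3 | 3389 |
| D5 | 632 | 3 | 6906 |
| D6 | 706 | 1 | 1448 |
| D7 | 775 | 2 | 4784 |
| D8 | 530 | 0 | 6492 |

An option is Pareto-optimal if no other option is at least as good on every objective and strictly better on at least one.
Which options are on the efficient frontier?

D3, D5, D8

D1: dominated by D2 (price 801≤862, layovers 1≤1, miles earned 5026≥1802).
D2: dominated by D8 (price 530≤801, layovers 0≤1, miles earned 6492≥5026).
D3: not dominated.
D4: dominated by D2 (price 801≤807, layovers 1≤3, miles earned 5026≥3389).
D5: not dominated (best miles earned).
D6: dominated by D8 (price 530≤706, layovers 0≤1, miles earned 6492≥1448).
D7: dominated by D8 (price 530≤775, layovers 0≤2, miles earned 6492≥4784).
D8: not dominated (best price).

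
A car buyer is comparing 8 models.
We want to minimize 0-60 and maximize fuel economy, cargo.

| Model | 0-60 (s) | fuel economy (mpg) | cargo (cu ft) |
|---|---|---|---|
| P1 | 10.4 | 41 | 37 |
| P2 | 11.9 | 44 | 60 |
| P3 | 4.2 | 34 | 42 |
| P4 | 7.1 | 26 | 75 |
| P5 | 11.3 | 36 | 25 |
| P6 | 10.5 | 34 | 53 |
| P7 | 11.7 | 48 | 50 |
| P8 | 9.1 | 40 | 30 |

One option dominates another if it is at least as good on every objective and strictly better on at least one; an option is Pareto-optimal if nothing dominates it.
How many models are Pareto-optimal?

7

P1: not dominated.
P2: not dominated.
P3: not dominated (best 0-60).
P4: not dominated (best cargo).
P5: dominated by P1 (0-60 10.4≤11.3, fuel economy 41≥36, cargo 37≥25).
P6: not dominated.
P7: not dominated (best fuel economy).
P8: not dominated.
Pareto-optimal: P1, P2, P3, P4, P6, P7, P8 → 7.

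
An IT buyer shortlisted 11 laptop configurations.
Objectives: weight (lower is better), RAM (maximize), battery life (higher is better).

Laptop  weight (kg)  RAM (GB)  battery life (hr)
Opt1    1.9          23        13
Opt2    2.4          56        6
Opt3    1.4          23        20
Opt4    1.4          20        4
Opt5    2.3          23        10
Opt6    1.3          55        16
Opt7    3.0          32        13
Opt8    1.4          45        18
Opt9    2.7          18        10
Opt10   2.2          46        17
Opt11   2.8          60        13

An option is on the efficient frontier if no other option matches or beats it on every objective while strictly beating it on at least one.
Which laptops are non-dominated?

Opt2, Opt3, Opt6, Opt8, Opt10, Opt11

Opt1: dominated by Opt3 (weight 1.4≤1.9, RAM 23≥23, battery life 20≥13).
Opt2: not dominated.
Opt3: not dominated (best battery life).
Opt4: dominated by Opt3 (weight 1.4≤1.4, RAM 23≥20, battery life 20≥4).
Opt5: dominated by Opt1 (weight 1.9≤2.3, RAM 23≥23, battery life 13≥10).
Opt6: not dominated (best weight).
Opt7: dominated by Opt6 (weight 1.3≤3.0, RAM 55≥32, battery life 16≥13).
Opt8: not dominated.
Opt9: dominated by Opt1 (weight 1.9≤2.7, RAM 23≥18, battery life 13≥10).
Opt10: not dominated.
Opt11: not dominated (best RAM).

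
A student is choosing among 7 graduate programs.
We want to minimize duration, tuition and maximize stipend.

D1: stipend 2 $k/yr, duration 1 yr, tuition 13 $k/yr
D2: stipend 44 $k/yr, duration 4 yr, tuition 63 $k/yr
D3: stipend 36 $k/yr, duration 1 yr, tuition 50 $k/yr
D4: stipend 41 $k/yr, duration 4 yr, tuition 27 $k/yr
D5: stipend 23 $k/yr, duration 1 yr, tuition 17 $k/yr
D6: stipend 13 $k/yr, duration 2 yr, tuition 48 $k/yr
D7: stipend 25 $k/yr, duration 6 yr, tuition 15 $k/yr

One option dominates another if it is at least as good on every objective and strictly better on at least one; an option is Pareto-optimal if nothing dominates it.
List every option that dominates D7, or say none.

none

D1: worse on stipend (2 vs 25).
D2: worse on tuition (63 vs 15).
D3: worse on tuition (50 vs 15).
D4: worse on tuition (27 vs 15).
D5: worse on stipend (23 vs 25).
D6: worse on stipend (13 vs 25).
No option dominates D7.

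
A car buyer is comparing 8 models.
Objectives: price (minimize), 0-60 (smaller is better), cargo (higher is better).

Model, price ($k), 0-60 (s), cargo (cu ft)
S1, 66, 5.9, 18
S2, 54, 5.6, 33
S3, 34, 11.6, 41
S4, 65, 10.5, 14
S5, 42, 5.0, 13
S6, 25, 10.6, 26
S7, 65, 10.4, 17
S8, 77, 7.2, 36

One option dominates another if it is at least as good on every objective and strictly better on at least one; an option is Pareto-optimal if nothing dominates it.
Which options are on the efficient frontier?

S1: dominated by S2 (price 54≤66, 0-60 5.6≤5.9, cargo 33≥18).
S2: not dominated.
S3: not dominated (best cargo).
S4: dominated by S2 (price 54≤65, 0-60 5.6≤10.5, cargo 33≥14).
S5: not dominated (best 0-60).
S6: not dominated (best price).
S7: dominated by S2 (price 54≤65, 0-60 5.6≤10.4, cargo 33≥17).
S8: not dominated.

S2, S3, S5, S6, S8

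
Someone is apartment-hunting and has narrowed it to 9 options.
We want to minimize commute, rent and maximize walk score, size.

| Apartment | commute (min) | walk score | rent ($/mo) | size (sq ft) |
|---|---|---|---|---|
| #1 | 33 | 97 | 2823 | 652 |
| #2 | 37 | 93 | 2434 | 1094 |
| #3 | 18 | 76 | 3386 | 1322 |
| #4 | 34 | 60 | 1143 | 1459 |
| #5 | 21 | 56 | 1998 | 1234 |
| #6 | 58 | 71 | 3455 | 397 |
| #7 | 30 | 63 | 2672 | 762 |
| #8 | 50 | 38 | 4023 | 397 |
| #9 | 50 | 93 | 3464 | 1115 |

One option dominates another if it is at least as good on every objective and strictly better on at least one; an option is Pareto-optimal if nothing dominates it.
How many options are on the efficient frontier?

#1: not dominated (best walk score).
#2: not dominated.
#3: not dominated (best commute).
#4: not dominated (best rent).
#5: not dominated.
#6: dominated by #1 (commute 33≤58, walk score 97≥71, rent 2823≤3455, size 652≥397).
#7: not dominated.
#8: dominated by #1 (commute 33≤50, walk score 97≥38, rent 2823≤4023, size 652≥397).
#9: not dominated.
Pareto-optimal: #1, #2, #3, #4, #5, #7, #9 → 7.

7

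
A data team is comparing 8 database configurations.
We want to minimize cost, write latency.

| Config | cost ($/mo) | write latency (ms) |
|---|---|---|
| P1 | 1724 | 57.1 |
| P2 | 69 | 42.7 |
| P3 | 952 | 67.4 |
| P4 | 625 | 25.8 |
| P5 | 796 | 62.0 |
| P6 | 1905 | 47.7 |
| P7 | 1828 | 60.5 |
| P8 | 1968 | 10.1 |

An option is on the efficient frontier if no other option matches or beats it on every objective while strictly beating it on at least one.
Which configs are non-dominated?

P1: dominated by P2 (cost 69≤1724, write latency 42.7≤57.1).
P2: not dominated (best cost).
P3: dominated by P2 (cost 69≤952, write latency 42.7≤67.4).
P4: not dominated.
P5: dominated by P2 (cost 69≤796, write latency 42.7≤62.0).
P6: dominated by P2 (cost 69≤1905, write latency 42.7≤47.7).
P7: dominated by P1 (cost 1724≤1828, write latency 57.1≤60.5).
P8: not dominated (best write latency).

P2, P4, P8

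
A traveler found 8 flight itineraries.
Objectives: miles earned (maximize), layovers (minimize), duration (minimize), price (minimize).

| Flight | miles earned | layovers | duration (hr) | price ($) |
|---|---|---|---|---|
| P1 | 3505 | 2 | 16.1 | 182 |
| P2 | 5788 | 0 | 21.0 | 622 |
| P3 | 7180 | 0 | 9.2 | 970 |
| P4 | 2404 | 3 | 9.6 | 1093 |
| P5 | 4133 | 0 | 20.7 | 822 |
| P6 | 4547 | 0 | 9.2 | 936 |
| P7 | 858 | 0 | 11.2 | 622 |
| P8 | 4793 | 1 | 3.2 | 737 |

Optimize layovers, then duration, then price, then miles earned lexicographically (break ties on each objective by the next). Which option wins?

First minimize layovers: best is 0, kept {P2, P3, P5, P6, P7}.
Then minimize duration: best is 9.2, kept {P3, P6}.
Then minimize price: best is 936, kept {P6}.

P6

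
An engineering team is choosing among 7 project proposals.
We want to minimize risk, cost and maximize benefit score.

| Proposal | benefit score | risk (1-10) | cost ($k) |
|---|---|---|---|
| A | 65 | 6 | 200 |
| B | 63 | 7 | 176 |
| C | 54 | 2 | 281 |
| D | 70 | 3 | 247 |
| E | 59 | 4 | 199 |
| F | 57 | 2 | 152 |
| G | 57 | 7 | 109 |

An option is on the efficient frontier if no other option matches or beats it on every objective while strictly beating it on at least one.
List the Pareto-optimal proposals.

A: not dominated.
B: not dominated.
C: dominated by F (benefit score 57≥54, risk 2≤2, cost 152≤281).
D: not dominated (best benefit score).
E: not dominated.
F: not dominated.
G: not dominated (best cost).

A, B, D, E, F, G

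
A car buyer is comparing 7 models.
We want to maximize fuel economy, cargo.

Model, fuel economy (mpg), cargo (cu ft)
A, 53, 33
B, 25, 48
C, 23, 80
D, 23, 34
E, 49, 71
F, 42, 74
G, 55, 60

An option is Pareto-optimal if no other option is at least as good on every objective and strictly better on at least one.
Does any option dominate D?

B vs D: fuel economy 25≥23, cargo 48≥34 — B is at least as good on every objective and strictly better on at least one, so B dominates D.

Yes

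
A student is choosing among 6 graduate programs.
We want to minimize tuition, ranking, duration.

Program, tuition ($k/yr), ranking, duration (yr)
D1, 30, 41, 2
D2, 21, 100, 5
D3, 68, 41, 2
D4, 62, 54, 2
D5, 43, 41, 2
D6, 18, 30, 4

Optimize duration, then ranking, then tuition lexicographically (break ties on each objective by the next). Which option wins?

First minimize duration: best is 2, kept {D1, D3, D4, D5}.
Then minimize ranking: best is 41, kept {D1, D3, D5}.
Then minimize tuition: best is 30, kept {D1}.

D1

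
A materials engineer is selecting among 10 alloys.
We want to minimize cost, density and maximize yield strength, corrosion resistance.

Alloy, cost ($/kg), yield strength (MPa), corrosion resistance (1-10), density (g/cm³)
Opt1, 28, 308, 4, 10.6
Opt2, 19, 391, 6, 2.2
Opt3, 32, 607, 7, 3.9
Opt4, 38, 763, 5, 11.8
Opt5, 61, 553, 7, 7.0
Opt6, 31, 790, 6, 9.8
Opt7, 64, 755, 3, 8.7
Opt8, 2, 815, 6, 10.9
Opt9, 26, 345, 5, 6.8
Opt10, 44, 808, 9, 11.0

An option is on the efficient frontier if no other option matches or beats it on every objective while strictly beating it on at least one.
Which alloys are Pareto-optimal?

Opt1: dominated by Opt2 (cost 19≤28, yield strength 391≥308, corrosion resistance 6≥4, density 2.2≤10.6).
Opt2: not dominated (best density).
Opt3: not dominated.
Opt4: dominated by Opt6 (cost 31≤38, yield strength 790≥763, corrosion resistance 6≥5, density 9.8≤11.8).
Opt5: dominated by Opt3 (cost 32≤61, yield strength 607≥553, corrosion resistance 7≥7, density 3.9≤7.0).
Opt6: not dominated.
Opt7: not dominated.
Opt8: not dominated (best cost).
Opt9: dominated by Opt2 (cost 19≤26, yield strength 391≥345, corrosion resistance 6≥5, density 2.2≤6.8).
Opt10: not dominated (best corrosion resistance).

Opt2, Opt3, Opt6, Opt7, Opt8, Opt10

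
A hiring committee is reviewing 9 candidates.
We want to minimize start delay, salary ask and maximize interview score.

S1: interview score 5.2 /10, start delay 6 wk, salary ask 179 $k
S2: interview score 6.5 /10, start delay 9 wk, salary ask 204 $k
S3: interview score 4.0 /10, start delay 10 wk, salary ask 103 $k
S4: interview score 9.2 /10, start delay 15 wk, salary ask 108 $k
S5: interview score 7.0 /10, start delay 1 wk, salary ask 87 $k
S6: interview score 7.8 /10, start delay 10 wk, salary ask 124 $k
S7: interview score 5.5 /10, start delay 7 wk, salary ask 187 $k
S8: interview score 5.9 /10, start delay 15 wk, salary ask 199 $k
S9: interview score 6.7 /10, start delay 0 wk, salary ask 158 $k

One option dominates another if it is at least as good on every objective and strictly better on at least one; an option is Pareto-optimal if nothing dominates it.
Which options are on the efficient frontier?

S4, S5, S6, S9

S1: dominated by S5 (interview score 7.0≥5.2, start delay 1≤6, salary ask 87≤179).
S2: dominated by S5 (interview score 7.0≥6.5, start delay 1≤9, salary ask 87≤204).
S3: dominated by S5 (interview score 7.0≥4.0, start delay 1≤10, salary ask 87≤103).
S4: not dominated (best interview score).
S5: not dominated (best salary ask).
S6: not dominated.
S7: dominated by S5 (interview score 7.0≥5.5, start delay 1≤7, salary ask 87≤187).
S8: dominated by S4 (interview score 9.2≥5.9, start delay 15≤15, salary ask 108≤199).
S9: not dominated (best start delay).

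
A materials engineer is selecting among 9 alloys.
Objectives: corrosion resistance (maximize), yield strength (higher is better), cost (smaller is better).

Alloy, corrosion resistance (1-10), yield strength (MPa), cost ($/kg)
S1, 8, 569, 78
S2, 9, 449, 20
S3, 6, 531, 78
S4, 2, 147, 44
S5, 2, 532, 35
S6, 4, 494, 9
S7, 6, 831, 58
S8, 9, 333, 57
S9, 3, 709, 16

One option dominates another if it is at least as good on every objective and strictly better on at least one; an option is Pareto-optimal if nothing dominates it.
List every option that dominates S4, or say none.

S2, S5, S6, S9

S2: corrosion resistance 9≥2, yield strength 449≥147, cost 20≤44 — dominates S4.
S5: corrosion resistance 2≥2, yield strength 532≥147, cost 35≤44 — dominates S4.
S6: corrosion resistance 4≥2, yield strength 494≥147, cost 9≤44 — dominates S4.
S9: corrosion resistance 3≥2, yield strength 709≥147, cost 16≤44 — dominates S4.
Others (S1, S3, S7, S8) are each worse than S4 on at least one objective.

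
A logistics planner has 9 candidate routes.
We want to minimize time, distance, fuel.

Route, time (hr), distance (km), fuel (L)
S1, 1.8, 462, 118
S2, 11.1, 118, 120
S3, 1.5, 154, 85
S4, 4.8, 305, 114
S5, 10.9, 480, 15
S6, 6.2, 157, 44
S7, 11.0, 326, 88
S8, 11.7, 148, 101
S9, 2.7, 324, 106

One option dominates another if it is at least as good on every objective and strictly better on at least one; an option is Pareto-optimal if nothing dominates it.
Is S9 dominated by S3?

S3 vs S9: time 1.5≤2.7, distance 154≤324, fuel 85≤106 — S3 is at least as good on every objective with at least one strict improvement.

Yes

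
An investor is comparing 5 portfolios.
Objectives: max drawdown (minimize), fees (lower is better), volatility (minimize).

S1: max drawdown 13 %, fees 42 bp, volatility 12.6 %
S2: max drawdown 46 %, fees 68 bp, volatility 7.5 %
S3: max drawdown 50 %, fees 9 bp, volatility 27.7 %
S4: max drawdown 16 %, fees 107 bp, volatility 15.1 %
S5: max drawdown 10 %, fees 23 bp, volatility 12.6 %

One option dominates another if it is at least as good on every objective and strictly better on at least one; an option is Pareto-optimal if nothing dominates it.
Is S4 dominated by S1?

Yes

S1 vs S4: max drawdown 13≤16, fees 42≤107, volatility 12.6≤15.1 — S1 is at least as good on every objective with at least one strict improvement.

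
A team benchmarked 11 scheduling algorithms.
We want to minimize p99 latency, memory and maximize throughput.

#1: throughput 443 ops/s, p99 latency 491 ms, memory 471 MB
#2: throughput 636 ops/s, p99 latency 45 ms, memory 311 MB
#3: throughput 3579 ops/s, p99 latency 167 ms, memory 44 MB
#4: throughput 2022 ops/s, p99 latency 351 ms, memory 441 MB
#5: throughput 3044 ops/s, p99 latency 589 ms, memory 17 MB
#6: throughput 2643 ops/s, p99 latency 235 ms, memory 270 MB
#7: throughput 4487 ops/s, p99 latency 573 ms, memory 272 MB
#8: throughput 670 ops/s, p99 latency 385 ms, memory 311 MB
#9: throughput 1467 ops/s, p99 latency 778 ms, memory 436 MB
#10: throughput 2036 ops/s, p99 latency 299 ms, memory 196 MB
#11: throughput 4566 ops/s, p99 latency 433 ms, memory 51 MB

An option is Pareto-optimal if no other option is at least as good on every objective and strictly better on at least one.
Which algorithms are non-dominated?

#2, #3, #5, #11

#1: dominated by #2 (throughput 636≥443, p99 latency 45≤491, memory 311≤471).
#2: not dominated (best p99 latency).
#3: not dominated.
#4: dominated by #3 (throughput 3579≥2022, p99 latency 167≤351, memory 44≤441).
#5: not dominated (best memory).
#6: dominated by #3 (throughput 3579≥2643, p99 latency 167≤235, memory 44≤270).
#7: dominated by #11 (throughput 4566≥4487, p99 latency 433≤573, memory 51≤272).
#8: dominated by #3 (throughput 3579≥670, p99 latency 167≤385, memory 44≤311).
#9: dominated by #3 (throughput 3579≥1467, p99 latency 167≤778, memory 44≤436).
#10: dominated by #3 (throughput 3579≥2036, p99 latency 167≤299, memory 44≤196).
#11: not dominated (best throughput).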